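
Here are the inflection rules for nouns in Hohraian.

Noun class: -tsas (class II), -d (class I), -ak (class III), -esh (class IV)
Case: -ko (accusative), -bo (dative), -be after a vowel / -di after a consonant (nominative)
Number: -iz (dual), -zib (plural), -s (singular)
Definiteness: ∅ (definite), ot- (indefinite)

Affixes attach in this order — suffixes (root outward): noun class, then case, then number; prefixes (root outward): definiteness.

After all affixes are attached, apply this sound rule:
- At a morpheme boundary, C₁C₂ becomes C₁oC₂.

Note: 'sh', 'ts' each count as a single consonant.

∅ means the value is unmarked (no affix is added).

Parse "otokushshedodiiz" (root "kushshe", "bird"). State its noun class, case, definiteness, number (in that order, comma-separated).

class I, nominative, indefinite, dual

Segment: ot-kushshe-d-di-iz.
noun class: -d → class I.
case: -be/di → nominative.
definiteness: ot- → indefinite.
number: -iz → dual.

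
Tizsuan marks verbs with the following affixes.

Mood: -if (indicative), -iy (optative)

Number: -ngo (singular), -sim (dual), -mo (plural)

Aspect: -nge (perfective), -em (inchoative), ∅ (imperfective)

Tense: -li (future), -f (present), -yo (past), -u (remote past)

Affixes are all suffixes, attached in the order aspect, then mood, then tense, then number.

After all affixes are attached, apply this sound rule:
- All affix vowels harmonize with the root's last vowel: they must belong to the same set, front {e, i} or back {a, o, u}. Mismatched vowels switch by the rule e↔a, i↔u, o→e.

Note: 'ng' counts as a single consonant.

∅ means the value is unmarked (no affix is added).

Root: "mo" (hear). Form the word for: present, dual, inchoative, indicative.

Attach aspect inchoative -em → moem.
Attach mood indicative -if → moemif.
Attach tense present -f → moemiff.
Attach number dual -sim → moemiffsim.
Apply vowel harmony: moemiffsim → moamuffsum.

moamuffsum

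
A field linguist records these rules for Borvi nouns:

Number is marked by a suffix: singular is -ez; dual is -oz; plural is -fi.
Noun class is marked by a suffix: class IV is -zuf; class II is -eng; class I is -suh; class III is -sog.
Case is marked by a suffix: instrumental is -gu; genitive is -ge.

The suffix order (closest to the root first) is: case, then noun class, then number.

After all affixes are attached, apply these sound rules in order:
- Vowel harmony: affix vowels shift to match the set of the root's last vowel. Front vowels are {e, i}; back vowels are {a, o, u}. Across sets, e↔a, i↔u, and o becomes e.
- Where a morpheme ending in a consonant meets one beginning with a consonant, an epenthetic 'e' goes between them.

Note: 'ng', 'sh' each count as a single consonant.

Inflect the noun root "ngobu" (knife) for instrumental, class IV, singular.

ngobuguzufaz

Attach case instrumental -gu → ngobugu.
Attach noun class class IV -zuf → ngobuguzuf.
Attach number singular -ez → ngobuguzufez.
Apply vowel harmony: ngobuguzufez → ngobuguzufaz.
Epenthesis: no change.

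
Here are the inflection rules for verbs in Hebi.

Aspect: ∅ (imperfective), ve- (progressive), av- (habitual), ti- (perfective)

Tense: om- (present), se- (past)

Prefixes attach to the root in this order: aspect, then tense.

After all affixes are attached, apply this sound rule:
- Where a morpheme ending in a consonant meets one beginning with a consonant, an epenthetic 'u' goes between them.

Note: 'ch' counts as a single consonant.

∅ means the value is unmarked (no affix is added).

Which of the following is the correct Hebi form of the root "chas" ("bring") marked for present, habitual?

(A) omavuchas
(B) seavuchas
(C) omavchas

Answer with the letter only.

A

Attach aspect habitual av- → avchas.
Attach tense present om- → omavchas.
Apply epenthesis: omavchas → omavuchas.
So the correct form is omavuchas, option (A).
(C) omavchas is wrong: it fails to apply the sound rule(s).
(B) seavuchas is wrong: it uses past instead of present for tense.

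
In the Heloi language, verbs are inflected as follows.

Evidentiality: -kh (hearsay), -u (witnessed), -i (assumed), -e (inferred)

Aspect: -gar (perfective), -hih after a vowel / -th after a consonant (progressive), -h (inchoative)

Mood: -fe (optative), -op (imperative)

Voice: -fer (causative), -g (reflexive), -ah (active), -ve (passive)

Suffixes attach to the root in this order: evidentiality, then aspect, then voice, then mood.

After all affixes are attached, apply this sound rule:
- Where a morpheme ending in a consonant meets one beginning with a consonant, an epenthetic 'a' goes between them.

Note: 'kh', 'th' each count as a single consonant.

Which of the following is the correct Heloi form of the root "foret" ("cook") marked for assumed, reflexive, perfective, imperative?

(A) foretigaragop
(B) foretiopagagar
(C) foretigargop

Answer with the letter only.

A

Attach evidentiality assumed -i → foreti.
Attach aspect perfective -gar → foretigar.
Attach voice reflexive -g → foretigarg.
Attach mood imperative -op → foretigargop.
Apply epenthesis: foretigargop → foretigaragop.
So the correct form is foretigaragop, option (A).
(B) foretiopagagar is wrong: it has the affixes in the wrong order.
(C) foretigargop is wrong: it fails to apply the sound rule(s).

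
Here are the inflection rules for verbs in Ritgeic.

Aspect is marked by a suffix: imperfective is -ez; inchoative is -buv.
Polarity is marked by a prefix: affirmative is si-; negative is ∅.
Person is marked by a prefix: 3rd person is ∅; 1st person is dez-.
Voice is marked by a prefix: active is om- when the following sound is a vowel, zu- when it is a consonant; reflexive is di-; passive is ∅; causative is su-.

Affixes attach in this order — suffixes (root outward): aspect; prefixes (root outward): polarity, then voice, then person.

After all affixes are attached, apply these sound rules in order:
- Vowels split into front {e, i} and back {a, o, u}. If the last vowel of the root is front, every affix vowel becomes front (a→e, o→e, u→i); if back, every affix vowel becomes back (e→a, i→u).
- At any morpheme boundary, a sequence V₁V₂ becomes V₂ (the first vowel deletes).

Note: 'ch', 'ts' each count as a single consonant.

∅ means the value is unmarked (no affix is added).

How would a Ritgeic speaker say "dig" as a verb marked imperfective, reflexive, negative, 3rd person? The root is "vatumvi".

polarity = negative: zero marking, form stays vatumvi.
Attach voice reflexive di- → divatumvi.
person = 3rd person: zero marking, form stays divatumvi.
Attach aspect imperfective -ez → divatumviez.
Vowel harmony: no change.
Apply vowel deletion: divatumviez → divatumvez.

divatumvez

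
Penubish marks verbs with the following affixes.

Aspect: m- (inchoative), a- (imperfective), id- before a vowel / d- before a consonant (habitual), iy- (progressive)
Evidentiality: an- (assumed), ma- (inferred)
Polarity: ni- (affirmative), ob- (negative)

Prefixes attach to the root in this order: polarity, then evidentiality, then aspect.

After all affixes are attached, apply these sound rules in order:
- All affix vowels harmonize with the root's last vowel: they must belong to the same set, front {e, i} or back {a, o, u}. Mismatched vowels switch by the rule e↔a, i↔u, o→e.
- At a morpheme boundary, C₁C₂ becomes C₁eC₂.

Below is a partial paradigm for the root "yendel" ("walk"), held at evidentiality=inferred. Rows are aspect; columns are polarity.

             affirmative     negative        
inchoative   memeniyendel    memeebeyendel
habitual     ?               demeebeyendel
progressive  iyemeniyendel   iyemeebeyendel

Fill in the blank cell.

demeniyendel

Attach polarity affirmative ni- → niyendel.
Attach evidentiality inferred ma- → maniyendel.
Attach aspect habitual d- (before consonant 'm') → dmaniyendel.
Apply vowel harmony: dmaniyendel → dmeniyendel.
Apply epenthesis: dmeniyendel → demeniyendel.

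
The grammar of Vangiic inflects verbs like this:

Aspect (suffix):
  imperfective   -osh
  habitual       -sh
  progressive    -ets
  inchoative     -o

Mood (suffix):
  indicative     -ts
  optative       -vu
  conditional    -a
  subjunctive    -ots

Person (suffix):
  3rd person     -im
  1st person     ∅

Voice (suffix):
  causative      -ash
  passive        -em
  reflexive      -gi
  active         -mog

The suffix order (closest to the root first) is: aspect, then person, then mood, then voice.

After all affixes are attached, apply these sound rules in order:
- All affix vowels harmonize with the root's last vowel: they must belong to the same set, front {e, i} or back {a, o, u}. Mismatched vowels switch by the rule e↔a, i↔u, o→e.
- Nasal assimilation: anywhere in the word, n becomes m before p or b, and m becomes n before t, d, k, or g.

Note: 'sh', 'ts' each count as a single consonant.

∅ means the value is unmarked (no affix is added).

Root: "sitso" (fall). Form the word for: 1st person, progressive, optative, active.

sitsoatsvumog

Attach aspect progressive -ets → sitsoets.
person = 1st person: zero marking, form stays sitsoets.
Attach mood optative -vu → sitsoetsvu.
Attach voice active -mog → sitsoetsvumog.
Apply vowel harmony: sitsoetsvumog → sitsoatsvumog.
Nasal assimilation: no change.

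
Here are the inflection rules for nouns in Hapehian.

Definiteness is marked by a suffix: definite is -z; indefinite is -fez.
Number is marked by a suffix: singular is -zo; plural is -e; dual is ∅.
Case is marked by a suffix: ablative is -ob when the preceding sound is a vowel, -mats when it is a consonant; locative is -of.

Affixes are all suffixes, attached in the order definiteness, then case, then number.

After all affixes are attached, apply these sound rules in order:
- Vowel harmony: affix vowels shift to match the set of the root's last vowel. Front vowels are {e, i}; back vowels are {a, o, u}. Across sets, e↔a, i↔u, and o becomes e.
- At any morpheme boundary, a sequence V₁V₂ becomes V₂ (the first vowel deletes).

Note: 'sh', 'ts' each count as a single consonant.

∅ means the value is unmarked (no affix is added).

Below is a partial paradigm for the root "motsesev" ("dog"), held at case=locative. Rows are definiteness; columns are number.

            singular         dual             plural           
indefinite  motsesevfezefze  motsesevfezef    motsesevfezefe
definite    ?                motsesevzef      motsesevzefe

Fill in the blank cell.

Attach definiteness definite -z → motsesevz.
Attach case locative -of → motsesevzof.
Attach number singular -zo → motsesevzofzo.
Apply vowel harmony: motsesevzofzo → motsesevzefze.
Vowel deletion: no change.

motsesevzefze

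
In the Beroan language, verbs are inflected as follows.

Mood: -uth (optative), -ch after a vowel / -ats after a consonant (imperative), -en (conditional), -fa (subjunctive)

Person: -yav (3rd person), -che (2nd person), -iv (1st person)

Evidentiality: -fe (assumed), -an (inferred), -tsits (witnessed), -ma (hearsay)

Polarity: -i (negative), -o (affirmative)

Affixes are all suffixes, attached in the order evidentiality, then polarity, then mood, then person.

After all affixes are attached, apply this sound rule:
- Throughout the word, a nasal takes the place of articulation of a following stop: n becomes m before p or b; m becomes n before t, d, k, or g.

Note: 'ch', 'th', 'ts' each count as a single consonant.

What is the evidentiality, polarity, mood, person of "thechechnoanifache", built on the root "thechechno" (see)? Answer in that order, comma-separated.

Segment: thechechno-an-i-fa-che.
evidentiality: -an → inferred.
polarity: -i → negative.
mood: -fa → subjunctive.
person: -che → 2nd person.

inferred, negative, subjunctive, 2nd person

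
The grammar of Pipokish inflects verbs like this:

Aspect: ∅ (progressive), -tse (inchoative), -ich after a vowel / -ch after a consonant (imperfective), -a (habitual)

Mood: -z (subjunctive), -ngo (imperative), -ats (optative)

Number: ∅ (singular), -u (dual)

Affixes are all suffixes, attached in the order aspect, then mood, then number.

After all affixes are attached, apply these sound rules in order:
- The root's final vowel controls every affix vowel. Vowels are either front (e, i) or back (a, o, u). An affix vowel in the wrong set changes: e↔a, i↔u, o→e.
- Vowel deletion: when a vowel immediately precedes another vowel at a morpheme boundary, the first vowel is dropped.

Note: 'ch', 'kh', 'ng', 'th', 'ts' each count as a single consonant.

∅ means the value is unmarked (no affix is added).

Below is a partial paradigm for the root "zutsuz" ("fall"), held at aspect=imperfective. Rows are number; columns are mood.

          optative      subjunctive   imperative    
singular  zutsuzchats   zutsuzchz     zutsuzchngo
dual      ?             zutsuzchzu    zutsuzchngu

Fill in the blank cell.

Attach aspect imperfective -ch (after consonant 'z') → zutsuzch.
Attach mood optative -ats → zutsuzchats.
Attach number dual -u → zutsuzchatsu.
Vowel harmony: no change.
Vowel deletion: no change.

zutsuzchatsu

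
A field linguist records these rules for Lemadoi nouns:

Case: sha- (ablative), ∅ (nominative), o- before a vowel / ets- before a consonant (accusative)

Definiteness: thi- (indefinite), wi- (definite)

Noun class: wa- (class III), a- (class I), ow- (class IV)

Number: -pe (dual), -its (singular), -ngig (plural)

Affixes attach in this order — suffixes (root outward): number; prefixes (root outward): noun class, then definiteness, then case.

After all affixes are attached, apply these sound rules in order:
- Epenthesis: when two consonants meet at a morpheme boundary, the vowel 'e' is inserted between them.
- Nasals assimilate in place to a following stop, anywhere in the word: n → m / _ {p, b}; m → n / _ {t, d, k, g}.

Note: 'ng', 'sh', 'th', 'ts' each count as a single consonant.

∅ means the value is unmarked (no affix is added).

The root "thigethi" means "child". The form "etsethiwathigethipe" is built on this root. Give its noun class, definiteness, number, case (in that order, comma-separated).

Segment: ets-thi-wa-thigethi-pe.
noun class: wa- → class III.
definiteness: thi- → indefinite.
number: -pe → dual.
case: o/ets- → accusative.

class III, indefinite, dual, accusative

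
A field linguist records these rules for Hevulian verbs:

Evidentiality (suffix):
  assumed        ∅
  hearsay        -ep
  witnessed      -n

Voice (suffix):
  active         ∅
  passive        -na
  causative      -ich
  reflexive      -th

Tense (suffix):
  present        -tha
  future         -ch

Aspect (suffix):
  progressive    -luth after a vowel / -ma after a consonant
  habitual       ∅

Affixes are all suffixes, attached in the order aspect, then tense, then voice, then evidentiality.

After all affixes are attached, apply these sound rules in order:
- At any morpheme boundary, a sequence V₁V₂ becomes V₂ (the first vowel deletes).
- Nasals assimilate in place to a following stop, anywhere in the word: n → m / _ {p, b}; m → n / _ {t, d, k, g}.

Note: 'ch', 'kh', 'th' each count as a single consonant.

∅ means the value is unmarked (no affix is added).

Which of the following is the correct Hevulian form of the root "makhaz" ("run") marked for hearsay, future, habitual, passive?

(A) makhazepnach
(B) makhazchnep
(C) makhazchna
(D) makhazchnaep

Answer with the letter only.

B

aspect = habitual: zero marking, form stays makhaz.
Attach tense future -ch → makhazch.
Attach voice passive -na → makhazchna.
Attach evidentiality hearsay -ep → makhazchnaep.
Apply vowel deletion: makhazchnaep → makhazchnep.
Nasal assimilation: no change.
So the correct form is makhazchnep, option (B).
(C) makhazchna is wrong: it uses assumed instead of hearsay for evidentiality.
(A) makhazepnach is wrong: it has the affixes in the wrong order.
(D) makhazchnaep is wrong: it fails to apply the sound rule(s).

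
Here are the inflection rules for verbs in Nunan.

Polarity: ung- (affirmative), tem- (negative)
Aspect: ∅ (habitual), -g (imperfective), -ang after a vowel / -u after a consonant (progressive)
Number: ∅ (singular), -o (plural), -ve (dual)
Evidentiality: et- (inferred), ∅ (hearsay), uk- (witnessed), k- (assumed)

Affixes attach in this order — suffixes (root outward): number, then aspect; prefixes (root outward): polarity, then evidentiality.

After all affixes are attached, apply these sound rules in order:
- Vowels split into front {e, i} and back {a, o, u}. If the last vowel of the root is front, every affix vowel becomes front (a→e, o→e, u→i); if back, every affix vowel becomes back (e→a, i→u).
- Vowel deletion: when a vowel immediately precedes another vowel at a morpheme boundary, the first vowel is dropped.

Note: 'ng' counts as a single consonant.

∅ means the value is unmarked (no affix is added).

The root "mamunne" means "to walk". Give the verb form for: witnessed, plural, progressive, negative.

iktemmamunneng

Attach number plural -o → mamunneo.
Attach polarity negative tem- → temmamunneo.
Attach evidentiality witnessed uk- → uktemmamunneo.
Attach aspect progressive -ang (after vowel 'o') → uktemmamunneoang.
Apply vowel harmony: uktemmamunneoang → iktemmamunneeeng.
Apply vowel deletion: iktemmamunneeeng → iktemmamunneng.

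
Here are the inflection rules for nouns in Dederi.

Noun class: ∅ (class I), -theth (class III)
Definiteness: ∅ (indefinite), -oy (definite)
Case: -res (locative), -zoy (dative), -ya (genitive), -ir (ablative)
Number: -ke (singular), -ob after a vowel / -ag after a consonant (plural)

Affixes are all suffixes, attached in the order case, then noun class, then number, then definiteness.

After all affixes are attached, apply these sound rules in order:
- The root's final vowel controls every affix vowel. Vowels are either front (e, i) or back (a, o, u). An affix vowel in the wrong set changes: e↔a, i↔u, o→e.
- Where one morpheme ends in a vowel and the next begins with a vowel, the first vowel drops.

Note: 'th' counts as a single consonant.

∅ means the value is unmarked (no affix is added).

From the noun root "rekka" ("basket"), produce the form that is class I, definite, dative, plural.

rekkazoyagoy

Attach case dative -zoy → rekkazoy.
noun class = class I: zero marking, form stays rekkazoy.
Attach number plural -ag (after consonant 'y') → rekkazoyag.
Attach definiteness definite -oy → rekkazoyagoy.
Vowel harmony: no change.
Vowel deletion: no change.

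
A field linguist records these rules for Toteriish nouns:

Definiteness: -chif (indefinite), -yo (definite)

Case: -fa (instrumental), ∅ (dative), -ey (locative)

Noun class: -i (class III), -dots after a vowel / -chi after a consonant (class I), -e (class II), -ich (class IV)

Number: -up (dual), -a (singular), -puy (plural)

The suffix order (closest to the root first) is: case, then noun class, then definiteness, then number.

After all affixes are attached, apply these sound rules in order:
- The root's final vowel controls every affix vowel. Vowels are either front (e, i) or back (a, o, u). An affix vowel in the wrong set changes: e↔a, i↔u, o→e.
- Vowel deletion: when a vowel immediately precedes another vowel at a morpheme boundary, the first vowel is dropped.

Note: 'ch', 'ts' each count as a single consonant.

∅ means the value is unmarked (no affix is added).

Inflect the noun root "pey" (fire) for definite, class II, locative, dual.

peyeyeyip

Attach case locative -ey → peyey.
Attach noun class class II -e → peyeye.
Attach definiteness definite -yo → peyeyeyo.
Attach number dual -up → peyeyeyoup.
Apply vowel harmony: peyeyeyoup → peyeyeyeip.
Apply vowel deletion: peyeyeyeip → peyeyeyip.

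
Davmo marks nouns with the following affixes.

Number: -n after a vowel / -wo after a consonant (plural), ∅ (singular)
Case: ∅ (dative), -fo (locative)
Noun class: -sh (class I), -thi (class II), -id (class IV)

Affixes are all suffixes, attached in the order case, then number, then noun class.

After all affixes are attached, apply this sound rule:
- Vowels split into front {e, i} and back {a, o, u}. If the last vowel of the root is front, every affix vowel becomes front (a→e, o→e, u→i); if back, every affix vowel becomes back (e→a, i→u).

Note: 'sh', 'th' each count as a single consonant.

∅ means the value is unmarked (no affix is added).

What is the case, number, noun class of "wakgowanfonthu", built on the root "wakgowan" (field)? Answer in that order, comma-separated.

Segment: wakgowan-fo-n-thi.
case: -fo → locative.
number: -n/wo → plural.
noun class: -thi → class II.

locative, plural, class II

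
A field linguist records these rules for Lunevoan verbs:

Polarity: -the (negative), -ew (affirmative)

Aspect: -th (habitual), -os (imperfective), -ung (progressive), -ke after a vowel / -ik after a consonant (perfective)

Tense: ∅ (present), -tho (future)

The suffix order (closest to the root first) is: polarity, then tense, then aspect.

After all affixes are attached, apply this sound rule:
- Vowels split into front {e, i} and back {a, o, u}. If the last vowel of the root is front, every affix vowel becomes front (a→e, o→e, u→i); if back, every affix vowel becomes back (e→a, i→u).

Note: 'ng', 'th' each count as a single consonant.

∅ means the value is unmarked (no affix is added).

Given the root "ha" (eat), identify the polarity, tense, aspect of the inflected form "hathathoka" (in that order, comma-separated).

negative, future, perfective

Segment: ha-the-tho-ke.
polarity: -the → negative.
tense: -tho → future.
aspect: -ke/ik → perfective.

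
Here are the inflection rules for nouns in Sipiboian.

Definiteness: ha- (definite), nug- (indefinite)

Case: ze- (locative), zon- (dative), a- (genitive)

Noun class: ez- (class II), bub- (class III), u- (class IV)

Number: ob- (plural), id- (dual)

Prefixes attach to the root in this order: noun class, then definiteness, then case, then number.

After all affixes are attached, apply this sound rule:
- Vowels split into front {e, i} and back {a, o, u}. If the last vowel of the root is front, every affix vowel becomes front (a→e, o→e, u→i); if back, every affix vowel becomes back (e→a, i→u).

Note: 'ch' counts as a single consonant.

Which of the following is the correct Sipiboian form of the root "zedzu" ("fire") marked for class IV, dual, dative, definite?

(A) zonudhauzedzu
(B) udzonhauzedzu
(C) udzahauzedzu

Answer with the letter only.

B

Attach noun class class IV u- → uzedzu.
Attach definiteness definite ha- → hauzedzu.
Attach case dative zon- → zonhauzedzu.
Attach number dual id- → idzonhauzedzu.
Apply vowel harmony: idzonhauzedzu → udzonhauzedzu.
So the correct form is udzonhauzedzu, option (B).
(A) zonudhauzedzu is wrong: it has the affixes in the wrong order.
(C) udzahauzedzu is wrong: it uses locative instead of dative for case.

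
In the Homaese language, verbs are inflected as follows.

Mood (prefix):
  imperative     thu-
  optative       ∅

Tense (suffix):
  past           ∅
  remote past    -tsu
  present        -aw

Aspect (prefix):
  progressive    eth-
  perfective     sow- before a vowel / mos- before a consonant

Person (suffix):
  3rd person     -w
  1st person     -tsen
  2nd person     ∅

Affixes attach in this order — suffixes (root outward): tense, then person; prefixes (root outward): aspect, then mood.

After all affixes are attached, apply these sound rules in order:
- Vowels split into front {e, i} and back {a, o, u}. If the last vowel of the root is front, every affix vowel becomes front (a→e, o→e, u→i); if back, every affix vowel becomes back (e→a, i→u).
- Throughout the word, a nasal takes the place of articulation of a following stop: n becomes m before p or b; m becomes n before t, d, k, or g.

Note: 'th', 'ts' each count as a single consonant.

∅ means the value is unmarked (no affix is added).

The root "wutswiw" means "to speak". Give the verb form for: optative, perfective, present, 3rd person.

Attach tense present -aw → wutswiwaw.
Attach aspect perfective mos- (before consonant 'w') → moswutswiwaw.
mood = optative: zero marking, form stays moswutswiwaw.
Attach person 3rd person -w → moswutswiwaww.
Apply vowel harmony: moswutswiwaww → meswutswiweww.
Nasal assimilation: no change.

meswutswiweww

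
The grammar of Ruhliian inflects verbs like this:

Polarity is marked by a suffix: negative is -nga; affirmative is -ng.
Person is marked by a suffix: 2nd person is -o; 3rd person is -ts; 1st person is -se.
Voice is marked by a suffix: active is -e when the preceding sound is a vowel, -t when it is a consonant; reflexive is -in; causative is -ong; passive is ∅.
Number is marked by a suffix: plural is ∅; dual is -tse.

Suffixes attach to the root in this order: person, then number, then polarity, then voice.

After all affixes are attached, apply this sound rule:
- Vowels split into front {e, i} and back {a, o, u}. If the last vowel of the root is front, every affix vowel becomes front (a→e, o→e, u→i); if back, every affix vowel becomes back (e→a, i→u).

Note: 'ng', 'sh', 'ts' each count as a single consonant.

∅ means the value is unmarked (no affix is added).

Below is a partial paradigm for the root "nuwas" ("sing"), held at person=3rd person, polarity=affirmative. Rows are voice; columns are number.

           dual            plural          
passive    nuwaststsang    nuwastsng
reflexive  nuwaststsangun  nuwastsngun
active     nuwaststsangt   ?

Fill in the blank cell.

Attach person 3rd person -ts → nuwasts.
number = plural: zero marking, form stays nuwasts.
Attach polarity affirmative -ng → nuwastsng.
Attach voice active -t (after consonant 'ng') → nuwastsngt.
Vowel harmony: no change.

nuwastsngt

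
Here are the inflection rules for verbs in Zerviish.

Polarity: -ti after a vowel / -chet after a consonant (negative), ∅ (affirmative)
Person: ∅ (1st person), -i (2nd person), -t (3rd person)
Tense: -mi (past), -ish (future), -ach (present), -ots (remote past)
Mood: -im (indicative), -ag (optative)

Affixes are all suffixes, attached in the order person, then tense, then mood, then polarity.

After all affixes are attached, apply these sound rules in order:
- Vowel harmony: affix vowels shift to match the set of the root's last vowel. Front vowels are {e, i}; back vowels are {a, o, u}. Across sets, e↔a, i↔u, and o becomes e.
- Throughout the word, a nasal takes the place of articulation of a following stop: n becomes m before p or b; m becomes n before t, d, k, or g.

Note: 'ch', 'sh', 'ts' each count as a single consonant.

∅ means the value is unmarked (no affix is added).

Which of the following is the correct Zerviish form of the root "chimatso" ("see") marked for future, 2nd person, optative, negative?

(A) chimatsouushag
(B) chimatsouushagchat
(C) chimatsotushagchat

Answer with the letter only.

B

Attach person 2nd person -i → chimatsoi.
Attach tense future -ish → chimatsoiish.
Attach mood optative -ag → chimatsoiishag.
Attach polarity negative -chet (after consonant 'g') → chimatsoiishagchet.
Apply vowel harmony: chimatsoiishagchet → chimatsouushagchat.
Nasal assimilation: no change.
So the correct form is chimatsouushagchat, option (B).
(A) chimatsouushag is wrong: it uses affirmative instead of negative for polarity.
(C) chimatsotushagchat is wrong: it uses 3rd person instead of 2nd person for person.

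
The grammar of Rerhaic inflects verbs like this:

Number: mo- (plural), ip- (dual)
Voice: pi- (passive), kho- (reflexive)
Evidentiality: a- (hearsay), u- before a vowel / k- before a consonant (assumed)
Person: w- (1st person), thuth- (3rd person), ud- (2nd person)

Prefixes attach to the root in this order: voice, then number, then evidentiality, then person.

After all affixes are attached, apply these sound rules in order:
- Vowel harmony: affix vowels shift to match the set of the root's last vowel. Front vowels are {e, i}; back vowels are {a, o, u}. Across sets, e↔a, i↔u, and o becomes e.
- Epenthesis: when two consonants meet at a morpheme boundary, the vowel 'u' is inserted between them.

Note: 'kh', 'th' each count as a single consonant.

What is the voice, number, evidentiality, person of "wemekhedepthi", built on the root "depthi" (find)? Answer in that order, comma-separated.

Segment: w-a-mo-kho-depthi.
voice: kho- → reflexive.
number: mo- → plural.
evidentiality: a- → hearsay.
person: w- → 1st person.

reflexive, plural, hearsay, 1st person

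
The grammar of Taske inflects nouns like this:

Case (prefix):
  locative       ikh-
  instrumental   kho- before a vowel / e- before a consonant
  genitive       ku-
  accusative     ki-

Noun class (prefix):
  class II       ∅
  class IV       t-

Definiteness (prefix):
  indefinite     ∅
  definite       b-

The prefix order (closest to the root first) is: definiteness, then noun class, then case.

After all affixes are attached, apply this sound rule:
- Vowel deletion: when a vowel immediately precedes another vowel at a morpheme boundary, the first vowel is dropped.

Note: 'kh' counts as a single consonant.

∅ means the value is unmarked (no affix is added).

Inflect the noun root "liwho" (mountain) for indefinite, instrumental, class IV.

etliwho

definiteness = indefinite: zero marking, form stays liwho.
Attach noun class class IV t- → tliwho.
Attach case instrumental e- (before consonant 't') → etliwho.
Vowel deletion: no change.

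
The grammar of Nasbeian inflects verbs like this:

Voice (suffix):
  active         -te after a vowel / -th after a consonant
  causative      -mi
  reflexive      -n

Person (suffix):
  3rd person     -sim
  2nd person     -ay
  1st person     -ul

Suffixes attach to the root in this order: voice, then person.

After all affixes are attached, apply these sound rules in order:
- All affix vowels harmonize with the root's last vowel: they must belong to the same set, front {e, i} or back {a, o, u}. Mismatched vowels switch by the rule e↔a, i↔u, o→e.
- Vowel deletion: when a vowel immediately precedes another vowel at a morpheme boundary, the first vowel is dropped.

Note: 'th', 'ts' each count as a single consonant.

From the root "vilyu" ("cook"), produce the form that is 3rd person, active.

Attach voice active -te (after vowel 'u') → vilyute.
Attach person 3rd person -sim → vilyutesim.
Apply vowel harmony: vilyutesim → vilyutasum.
Vowel deletion: no change.

vilyutasum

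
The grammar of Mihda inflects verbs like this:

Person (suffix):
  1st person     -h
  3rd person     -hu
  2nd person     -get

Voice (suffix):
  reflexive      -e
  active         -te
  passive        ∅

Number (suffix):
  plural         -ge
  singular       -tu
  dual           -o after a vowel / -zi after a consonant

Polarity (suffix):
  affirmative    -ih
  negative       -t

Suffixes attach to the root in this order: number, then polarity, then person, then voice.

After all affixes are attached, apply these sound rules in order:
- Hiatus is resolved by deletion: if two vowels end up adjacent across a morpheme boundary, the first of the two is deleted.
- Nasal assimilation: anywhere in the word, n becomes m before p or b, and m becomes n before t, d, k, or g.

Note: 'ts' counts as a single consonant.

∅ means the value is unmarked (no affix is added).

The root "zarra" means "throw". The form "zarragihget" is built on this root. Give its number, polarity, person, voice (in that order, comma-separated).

plural, affirmative, 2nd person, passive

Segment: zarra-ge-ih-get.
number: -ge → plural.
polarity: -ih → affirmative.
person: -get → 2nd person.
voice: ∅ → passive.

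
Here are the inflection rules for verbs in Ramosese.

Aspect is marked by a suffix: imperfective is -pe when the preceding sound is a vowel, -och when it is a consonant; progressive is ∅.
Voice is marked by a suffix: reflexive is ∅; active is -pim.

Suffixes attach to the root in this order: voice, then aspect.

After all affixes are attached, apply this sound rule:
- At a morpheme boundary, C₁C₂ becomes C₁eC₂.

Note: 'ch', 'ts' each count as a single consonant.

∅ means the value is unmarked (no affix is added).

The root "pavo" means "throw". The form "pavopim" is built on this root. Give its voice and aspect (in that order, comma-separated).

Segment: pavo-pim.
voice: -pim → active.
aspect: ∅ → progressive.

active, progressive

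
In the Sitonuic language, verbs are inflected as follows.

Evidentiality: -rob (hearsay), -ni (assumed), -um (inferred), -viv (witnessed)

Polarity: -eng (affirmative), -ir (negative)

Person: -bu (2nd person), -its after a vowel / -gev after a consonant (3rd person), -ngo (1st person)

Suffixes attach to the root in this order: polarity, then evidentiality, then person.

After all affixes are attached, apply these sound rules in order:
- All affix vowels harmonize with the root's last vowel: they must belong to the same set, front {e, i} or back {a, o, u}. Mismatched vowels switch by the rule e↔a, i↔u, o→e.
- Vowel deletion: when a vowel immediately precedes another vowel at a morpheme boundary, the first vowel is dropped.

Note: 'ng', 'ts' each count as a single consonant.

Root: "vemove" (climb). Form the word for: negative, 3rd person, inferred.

vemovirimgev

Attach polarity negative -ir → vemoveir.
Attach evidentiality inferred -um → vemoveirum.
Attach person 3rd person -gev (after consonant 'm') → vemoveirumgev.
Apply vowel harmony: vemoveirumgev → vemoveirimgev.
Apply vowel deletion: vemoveirimgev → vemovirimgev.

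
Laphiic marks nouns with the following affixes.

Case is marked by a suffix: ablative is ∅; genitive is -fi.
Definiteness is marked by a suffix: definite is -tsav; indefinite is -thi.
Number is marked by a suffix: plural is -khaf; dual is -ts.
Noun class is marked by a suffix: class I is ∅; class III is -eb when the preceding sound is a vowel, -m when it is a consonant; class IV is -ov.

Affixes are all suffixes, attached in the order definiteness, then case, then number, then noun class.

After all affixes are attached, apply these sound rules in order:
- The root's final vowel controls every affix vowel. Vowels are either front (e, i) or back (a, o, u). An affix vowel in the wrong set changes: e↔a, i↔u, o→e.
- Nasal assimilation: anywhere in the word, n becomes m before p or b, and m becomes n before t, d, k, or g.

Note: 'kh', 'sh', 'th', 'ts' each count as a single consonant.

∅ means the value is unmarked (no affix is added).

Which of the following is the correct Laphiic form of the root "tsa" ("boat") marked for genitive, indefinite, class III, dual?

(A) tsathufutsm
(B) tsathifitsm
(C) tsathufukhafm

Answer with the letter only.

A

Attach definiteness indefinite -thi → tsathi.
Attach case genitive -fi → tsathifi.
Attach number dual -ts → tsathifits.
Attach noun class class III -m (after consonant 'ts') → tsathifitsm.
Apply vowel harmony: tsathifitsm → tsathufutsm.
Nasal assimilation: no change.
So the correct form is tsathufutsm, option (A).
(C) tsathufukhafm is wrong: it uses plural instead of dual for number.
(B) tsathifitsm is wrong: it fails to apply the sound rule(s).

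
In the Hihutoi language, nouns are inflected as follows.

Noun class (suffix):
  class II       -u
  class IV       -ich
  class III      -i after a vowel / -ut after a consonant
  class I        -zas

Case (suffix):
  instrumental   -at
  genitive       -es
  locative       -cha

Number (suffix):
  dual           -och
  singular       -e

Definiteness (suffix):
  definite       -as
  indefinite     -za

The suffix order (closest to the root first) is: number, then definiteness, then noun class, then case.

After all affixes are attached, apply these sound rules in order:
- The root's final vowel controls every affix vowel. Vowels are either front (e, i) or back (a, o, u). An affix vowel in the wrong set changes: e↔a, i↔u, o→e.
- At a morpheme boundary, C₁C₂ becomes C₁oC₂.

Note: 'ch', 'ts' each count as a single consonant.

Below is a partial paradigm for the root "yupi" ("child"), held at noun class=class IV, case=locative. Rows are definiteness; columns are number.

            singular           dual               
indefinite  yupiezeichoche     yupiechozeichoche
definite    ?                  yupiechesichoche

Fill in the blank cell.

yupieesichoche

Attach number singular -e → yupie.
Attach definiteness definite -as → yupieas.
Attach noun class class IV -ich → yupieasich.
Attach case locative -cha → yupieasichcha.
Apply vowel harmony: yupieasichcha → yupieesichche.
Apply epenthesis: yupieesichche → yupieesichoche.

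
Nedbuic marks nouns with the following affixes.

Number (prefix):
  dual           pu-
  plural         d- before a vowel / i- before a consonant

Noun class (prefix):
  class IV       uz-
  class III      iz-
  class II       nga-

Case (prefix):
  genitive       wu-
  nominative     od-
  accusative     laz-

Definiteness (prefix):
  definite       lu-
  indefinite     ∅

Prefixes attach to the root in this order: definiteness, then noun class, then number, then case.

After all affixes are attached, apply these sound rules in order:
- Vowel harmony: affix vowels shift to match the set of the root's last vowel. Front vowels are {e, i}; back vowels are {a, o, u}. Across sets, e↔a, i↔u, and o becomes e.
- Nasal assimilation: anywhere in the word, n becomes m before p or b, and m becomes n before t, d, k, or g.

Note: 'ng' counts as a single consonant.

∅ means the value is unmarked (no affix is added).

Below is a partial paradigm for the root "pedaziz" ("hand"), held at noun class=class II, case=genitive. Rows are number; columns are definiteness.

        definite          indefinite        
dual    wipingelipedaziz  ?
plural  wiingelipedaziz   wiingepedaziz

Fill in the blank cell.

wipingepedaziz

definiteness = indefinite: zero marking, form stays pedaziz.
Attach noun class class II nga- → ngapedaziz.
Attach number dual pu- → pungapedaziz.
Attach case genitive wu- → wupungapedaziz.
Apply vowel harmony: wupungapedaziz → wipingepedaziz.
Nasal assimilation: no change.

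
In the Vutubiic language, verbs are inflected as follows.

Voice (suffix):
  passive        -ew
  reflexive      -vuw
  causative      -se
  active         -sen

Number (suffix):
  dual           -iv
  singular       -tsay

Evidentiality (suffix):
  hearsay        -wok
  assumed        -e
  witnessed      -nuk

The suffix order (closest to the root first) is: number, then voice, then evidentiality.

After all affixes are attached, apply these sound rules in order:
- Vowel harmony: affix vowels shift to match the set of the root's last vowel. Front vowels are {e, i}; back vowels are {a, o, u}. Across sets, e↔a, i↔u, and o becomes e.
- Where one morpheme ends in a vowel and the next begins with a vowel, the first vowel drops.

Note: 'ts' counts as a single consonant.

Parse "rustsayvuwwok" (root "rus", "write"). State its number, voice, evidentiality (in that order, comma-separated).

singular, reflexive, hearsay

Segment: rus-tsay-vuw-wok.
number: -tsay → singular.
voice: -vuw → reflexive.
evidentiality: -wok → hearsay.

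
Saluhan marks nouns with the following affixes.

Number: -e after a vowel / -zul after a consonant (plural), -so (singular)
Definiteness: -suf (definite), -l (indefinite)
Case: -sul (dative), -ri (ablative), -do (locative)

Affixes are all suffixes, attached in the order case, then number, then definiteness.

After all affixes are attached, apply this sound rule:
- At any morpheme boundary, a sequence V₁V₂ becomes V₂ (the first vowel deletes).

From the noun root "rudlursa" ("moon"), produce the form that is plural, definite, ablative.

Attach case ablative -ri → rudlursari.
Attach number plural -e (after vowel 'i') → rudlursarie.
Attach definiteness definite -suf → rudlursariesuf.
Apply vowel deletion: rudlursariesuf → rudlursaresuf.

rudlursaresuf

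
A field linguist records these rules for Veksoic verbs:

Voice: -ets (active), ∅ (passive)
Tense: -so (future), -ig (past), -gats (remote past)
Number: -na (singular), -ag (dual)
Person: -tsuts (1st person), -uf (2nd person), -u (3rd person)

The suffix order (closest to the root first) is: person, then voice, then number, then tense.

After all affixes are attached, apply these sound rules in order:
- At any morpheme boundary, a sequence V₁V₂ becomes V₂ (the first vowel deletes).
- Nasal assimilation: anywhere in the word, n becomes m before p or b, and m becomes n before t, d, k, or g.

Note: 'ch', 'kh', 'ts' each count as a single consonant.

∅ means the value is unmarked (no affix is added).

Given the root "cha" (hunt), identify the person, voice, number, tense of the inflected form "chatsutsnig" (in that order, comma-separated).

1st person, passive, singular, past

Segment: cha-tsuts-na-ig.
person: -tsuts → 1st person.
voice: ∅ → passive.
number: -na → singular.
tense: -ig → past.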